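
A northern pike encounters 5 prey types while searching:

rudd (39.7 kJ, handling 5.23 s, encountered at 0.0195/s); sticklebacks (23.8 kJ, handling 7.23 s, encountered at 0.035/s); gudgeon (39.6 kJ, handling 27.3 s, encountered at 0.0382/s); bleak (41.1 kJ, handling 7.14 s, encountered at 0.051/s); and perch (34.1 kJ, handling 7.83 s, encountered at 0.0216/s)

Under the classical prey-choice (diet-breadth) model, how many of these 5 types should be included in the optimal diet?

4

Profitabilities (E/h, kJ/s): rudd 7.59, bleak 5.76, perch 4.36, sticklebacks 3.29, gudgeon 1.45. Add prey in this order while the next type's profitability exceeds the intake rate on those already taken.
Rate on top 1: 0.7025. bleak: 5.76 > 0.7025 → include.
Rate on top 2: 1.958. perch: 4.36 > 1.958 → include.
Rate on top 3: 2.206. sticklebacks: 3.29 > 2.206 → include.
Rate on top 4: 2.351. gudgeon: 1.45 < 2.351 → exclude; stop.
Optimal diet: rudd, bleak, perch, sticklebacks — 4 of 5 types.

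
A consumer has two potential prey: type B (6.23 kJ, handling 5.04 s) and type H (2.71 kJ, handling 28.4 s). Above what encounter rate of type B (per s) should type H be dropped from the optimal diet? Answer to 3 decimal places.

0.017 per s

At the threshold, the rate on type B alone equals the profitability of type H: λ·6.23/(1 + λ·5.04) = 2.71/28.4 = 0.09542.
Rearranging, λ(6.23 − 0.09542×5.04) = 0.09542, so λ = 0.09542/5.749 = 0.0166 per s.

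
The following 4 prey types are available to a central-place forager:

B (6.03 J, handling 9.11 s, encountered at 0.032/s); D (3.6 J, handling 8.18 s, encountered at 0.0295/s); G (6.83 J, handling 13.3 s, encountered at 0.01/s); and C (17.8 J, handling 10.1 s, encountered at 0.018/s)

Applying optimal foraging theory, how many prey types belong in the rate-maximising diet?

4

Profitabilities (E/h, J/s): C 1.76, B 0.662, G 0.514, D 0.44. Add prey in this order while the next type's profitability exceeds the intake rate on those already taken.
Rate on top 1: 0.2711. B: 0.662 > 0.2711 → include.
Rate on top 2: 0.3484. G: 0.514 > 0.3484 → include.
Rate on top 3: 0.3621. D: 0.44 > 0.3621 → include.
Optimal diet: C, B, G, D — 4 of 4 types.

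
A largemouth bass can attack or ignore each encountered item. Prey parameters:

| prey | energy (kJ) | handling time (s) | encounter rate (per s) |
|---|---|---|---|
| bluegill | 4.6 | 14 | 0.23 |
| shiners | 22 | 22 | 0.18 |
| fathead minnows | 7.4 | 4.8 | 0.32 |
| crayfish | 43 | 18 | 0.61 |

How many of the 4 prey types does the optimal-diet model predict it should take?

1

E/h in descending order: crayfish 2.39, fathead minnows 1.54, shiners 1, bluegill 0.329 kJ/s. The optimal diet is the largest prefix of this list for which every included type satisfies E_i/h_i > R on the types above it.
Rate on top 1: 2.189. fathead minnows: 1.54 < 2.189 → exclude; stop.
Optimal diet: crayfish — 1 of 4 types.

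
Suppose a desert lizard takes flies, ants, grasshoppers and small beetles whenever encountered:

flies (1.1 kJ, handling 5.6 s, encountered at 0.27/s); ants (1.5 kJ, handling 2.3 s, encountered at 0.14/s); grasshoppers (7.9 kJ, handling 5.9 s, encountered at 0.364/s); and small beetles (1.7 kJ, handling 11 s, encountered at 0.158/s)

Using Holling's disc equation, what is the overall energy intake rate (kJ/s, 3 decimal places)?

0.543 kJ/s

R = (0.27×1.1 + 0.14×1.5 + 0.364×7.9 + 0.158×1.7) / (1 + 0.27×5.6 + 0.14×2.3 + 0.364×5.9 + 0.158×11) = 3.651/6.72 = 0.5434 kJ/s.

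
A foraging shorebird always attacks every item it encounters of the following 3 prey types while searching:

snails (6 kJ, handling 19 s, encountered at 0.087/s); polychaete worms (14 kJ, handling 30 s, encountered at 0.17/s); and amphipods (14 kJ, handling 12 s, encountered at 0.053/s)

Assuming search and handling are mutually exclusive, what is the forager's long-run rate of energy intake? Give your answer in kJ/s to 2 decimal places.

R = (0.087×6 + 0.17×14 + 0.053×14) / (1 + 0.087×19 + 0.17×30 + 0.053×12) = 3.644/8.389 = 0.4344 kJ/s.

0.43 kJ/s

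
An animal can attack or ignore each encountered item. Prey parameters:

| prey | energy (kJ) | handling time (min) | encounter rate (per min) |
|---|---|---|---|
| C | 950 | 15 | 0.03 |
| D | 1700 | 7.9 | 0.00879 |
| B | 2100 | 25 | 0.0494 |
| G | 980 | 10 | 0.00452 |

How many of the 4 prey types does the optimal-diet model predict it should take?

E/h in descending order: D 215, G 98, B 84, C 63.3 kJ/min. The optimal diet is the largest prefix of this list for which every included type satisfies E_i/h_i > R on the types above it.
Rate on top 1: 13.97. G: 98 > 13.97 → include.
Rate on top 2: 17.38. B: 84 > 17.38 → include.
Rate on top 3: 52.4. C: 63.3 > 52.4 → include.
Optimal diet: D, G, B, C — 4 of 4 types.

4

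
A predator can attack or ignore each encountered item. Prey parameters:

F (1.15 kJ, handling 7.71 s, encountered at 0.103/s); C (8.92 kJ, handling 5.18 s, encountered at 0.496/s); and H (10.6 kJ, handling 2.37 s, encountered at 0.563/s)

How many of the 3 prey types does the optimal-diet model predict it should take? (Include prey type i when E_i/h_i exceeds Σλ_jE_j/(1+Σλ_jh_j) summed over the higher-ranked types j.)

E/h in descending order: H 4.47, C 1.72, F 0.149 kJ/s. The optimal diet is the largest prefix of this list for which every included type satisfies E_i/h_i > R on the types above it.
Rate on top 1: 2.557. C: 1.72 < 2.557 → exclude; stop.
Optimal diet: H — 1 of 3 types.

1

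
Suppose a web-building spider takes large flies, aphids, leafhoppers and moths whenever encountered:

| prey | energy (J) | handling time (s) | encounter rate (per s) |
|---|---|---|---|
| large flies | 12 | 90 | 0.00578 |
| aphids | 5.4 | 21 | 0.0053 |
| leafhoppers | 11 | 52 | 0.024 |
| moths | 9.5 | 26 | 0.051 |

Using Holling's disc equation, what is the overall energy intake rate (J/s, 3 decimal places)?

0.201 J/s

R = Σλ_iE_i / (1 + Σλ_ih_i)
Numerator: 0.00578×12 + 0.0053×5.4 + 0.024×11 + 0.051×9.5 = 0.8465
Denominator: 1 + 0.00578×90 + 0.0053×21 + 0.024×52 + 0.051×26 = 4.205
R = 0.8465/4.205 = 0.2013 J/s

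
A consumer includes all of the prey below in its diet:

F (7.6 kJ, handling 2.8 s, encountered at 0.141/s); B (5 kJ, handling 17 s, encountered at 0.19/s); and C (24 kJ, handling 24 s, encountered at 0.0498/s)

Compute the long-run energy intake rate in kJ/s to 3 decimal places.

0.553 kJ/s

Energy encountered per unit search time: 0.141×7.6 + 0.19×5 + 0.0498×24 = 3.217 kJ/s.
Handling time per unit search time: 0.141×2.8 + 0.19×17 + 0.0498×24 = 4.82.
Rate = 3.217/(1 + 4.82) = 0.5527 kJ/s.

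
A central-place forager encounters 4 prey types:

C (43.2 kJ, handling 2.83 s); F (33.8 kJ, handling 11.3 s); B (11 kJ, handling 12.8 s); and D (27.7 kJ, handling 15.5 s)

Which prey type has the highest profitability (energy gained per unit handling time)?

C

In descending order of E/h:
C: 43.2/2.83 = 15.3 kJ/s
F: 33.8/11.3 = 2.99 kJ/s
D: 27.7/15.5 = 1.79 kJ/s
B: 11/12.8 = 0.859 kJ/s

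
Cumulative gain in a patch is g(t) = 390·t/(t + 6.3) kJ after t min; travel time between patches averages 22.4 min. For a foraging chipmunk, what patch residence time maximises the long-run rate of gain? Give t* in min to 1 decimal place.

11.9 min

By the marginal value theorem, leave when the instantaneous gain rate g'(t) equals the habitat-wide average g(t)/(T + t).
g'(t) = 390·6.3/(t + 6.3)². Setting 390·6.3/(t+6.3)² = 390t/[(t+6.3)(22.4+t)] gives 6.3(22.4+t) = t(t+6.3), so t² = 6.3×22.4 = 141.1.
t* = √141.1 = 11.88 min.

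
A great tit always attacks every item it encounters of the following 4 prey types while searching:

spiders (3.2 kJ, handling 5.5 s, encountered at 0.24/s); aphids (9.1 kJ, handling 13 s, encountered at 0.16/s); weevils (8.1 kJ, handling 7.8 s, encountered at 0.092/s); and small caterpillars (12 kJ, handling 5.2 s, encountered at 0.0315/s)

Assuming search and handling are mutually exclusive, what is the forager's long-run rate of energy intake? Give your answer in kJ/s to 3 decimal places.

0.634 kJ/s

R = (0.24×3.2 + 0.16×9.1 + 0.092×8.1 + 0.0315×12) / (1 + 0.24×5.5 + 0.16×13 + 0.092×7.8 + 0.0315×5.2) = 3.347/5.281 = 0.6338 kJ/s.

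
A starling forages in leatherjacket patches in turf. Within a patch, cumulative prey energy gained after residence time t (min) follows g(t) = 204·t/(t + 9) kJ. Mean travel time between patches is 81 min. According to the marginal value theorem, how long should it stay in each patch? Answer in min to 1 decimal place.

27.0 min

Maximise g(t)/(T+t): set derivative to zero → g'(t)(T+t) = g(t).
g'(t) = 204·9/(t + 9)². Setting 204·9/(t+9)² = 204t/[(t+9)(81+t)] gives 9(81+t) = t(t+9), so t² = 9×81 = 729.
t* = √729 = 27 min.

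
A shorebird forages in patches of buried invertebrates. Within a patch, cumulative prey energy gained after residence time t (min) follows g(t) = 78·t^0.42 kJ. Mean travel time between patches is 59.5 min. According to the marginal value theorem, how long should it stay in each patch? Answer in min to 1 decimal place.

43.1 min

Optimal t* satisfies g'(t*) = g(t*)/(T + t*).
g'(t) = 0.42·78·t^-0.58. Setting 0.42·78·t^-0.58 = 78·t^0.42/(59.5+t) gives 0.42(59.5+t) = t, so 0.58·t = 0.42×59.5.
t* = 0.42×59.5/0.58 = 43.09 min.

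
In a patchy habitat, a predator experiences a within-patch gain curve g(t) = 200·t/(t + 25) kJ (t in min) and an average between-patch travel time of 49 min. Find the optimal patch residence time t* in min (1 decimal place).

35.0 min

Maximise g(t)/(T+t): set derivative to zero → g'(t)(T+t) = g(t).
g'(t) = 200·25/(t + 25)². Setting 200·25/(t+25)² = 200t/[(t+25)(49+t)] gives 25(49+t) = t(t+25), so t² = 25×49 = 1225.
t* = √1225 = 35 min.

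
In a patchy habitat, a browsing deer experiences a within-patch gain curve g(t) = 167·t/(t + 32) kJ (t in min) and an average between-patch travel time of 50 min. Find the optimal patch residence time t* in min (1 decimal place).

Optimal t* satisfies g'(t*) = g(t*)/(T + t*).
g'(t) = 167·32/(t + 32)². Setting 167·32/(t+32)² = 167t/[(t+32)(50+t)] gives 32(50+t) = t(t+32), so t² = 32×50 = 1600.
t* = √1600 = 40 min.

40.0 min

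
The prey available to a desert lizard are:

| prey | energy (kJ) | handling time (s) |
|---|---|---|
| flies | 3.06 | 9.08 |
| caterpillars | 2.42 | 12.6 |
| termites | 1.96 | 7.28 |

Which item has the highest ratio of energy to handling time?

In descending order of E/h:
flies: 3.06/9.08 = 0.337 kJ/s
termites: 1.96/7.28 = 0.269 kJ/s
caterpillars: 2.42/12.6 = 0.192 kJ/s

flies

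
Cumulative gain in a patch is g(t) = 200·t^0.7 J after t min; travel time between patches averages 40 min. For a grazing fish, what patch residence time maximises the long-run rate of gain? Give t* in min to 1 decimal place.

93.3 min

Optimal t* satisfies g'(t*) = g(t*)/(T + t*).
g'(t) = 0.7·200·t^-0.3. Setting 0.7·200·t^-0.3 = 200·t^0.7/(40+t) gives 0.7(40+t) = t, so 0.30·t = 0.7×40.
t* = 0.7×40/0.30 = 93.33 min.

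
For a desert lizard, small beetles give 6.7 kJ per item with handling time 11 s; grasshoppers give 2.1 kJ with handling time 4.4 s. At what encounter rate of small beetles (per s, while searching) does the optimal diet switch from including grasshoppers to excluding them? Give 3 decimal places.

0.329 per s

At the threshold, the rate on small beetles alone equals the profitability of grasshoppers: λ·6.7/(1 + λ·11) = 2.1/4.4 = 0.4773.
Rearranging, λ(6.7 − 0.4773×11) = 0.4773, so λ = 0.4773/1.45 = 0.3292 per s.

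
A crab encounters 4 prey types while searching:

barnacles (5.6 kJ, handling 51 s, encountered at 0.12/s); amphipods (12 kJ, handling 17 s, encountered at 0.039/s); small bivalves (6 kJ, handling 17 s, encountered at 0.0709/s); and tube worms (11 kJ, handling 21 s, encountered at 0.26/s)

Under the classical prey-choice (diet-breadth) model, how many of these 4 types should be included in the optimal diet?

Rank by E/h (kJ/s): amphipods 0.706, tube worms 0.524, small bivalves 0.353, barnacles 0.11. Include each in turn until the next type's E/h falls below the running intake rate.
Rate on top 1: 0.2814. tube worms: 0.524 > 0.2814 → include.
Rate on top 2: 0.4672. small bivalves: 0.353 < 0.4672 → exclude; stop.
Optimal diet: amphipods, tube worms — 2 of 4 types.

2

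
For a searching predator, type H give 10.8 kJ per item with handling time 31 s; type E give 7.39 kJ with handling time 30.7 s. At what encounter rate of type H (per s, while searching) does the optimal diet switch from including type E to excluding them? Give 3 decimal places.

0.072 per s

Drop type E once their profitability E₂/h₂ falls below the rate achievable on type H alone: E₂/h₂ = λE₁/(1 + λh₁).
Solve for λ: λE₁h₂ = E₂(1 + λh₁) → λ(E₁h₂ − E₂h₁) = E₂ → λ = E₂/(E₁h₂ − E₂h₁).
λ = 7.39/(10.8×30.7 − 7.39×31) = 7.39/102.5 = 0.07212 per s.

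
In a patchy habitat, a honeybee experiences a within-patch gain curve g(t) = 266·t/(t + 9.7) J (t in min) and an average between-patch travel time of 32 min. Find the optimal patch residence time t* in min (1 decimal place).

17.6 min

By the marginal value theorem, leave when the instantaneous gain rate g'(t) equals the habitat-wide average g(t)/(T + t).
g'(t) = 266·9.7/(t + 9.7)². Setting 266·9.7/(t+9.7)² = 266t/[(t+9.7)(32+t)] gives 9.7(32+t) = t(t+9.7), so t² = 9.7×32 = 310.4.
t* = √310.4 = 17.62 min.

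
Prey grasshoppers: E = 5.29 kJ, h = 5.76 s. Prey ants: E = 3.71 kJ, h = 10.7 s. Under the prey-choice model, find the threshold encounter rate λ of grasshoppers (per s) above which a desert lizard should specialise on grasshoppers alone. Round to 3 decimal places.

0.105 per s

Drop ants once their profitability E₂/h₂ falls below the rate achievable on grasshoppers alone: E₂/h₂ = λE₁/(1 + λh₁).
Solve for λ: λE₁h₂ = E₂(1 + λh₁) → λ(E₁h₂ − E₂h₁) = E₂ → λ = E₂/(E₁h₂ − E₂h₁).
λ = 3.71/(5.29×10.7 − 3.71×5.76) = 3.71/35.23 = 0.1053 per s.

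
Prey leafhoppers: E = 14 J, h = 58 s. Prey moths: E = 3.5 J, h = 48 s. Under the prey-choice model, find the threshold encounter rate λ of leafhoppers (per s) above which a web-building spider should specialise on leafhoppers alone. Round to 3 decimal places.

The zero-one rule: include moths iff E₂/h₂ > λE₁/(1+λh₁). Equality gives the switch point.
λE₁h₂ = E₂ + λE₂h₁ ⇒ λ = E₂/(E₁h₂ − E₂h₁) = 3.5/(672 − 203) = 0.007463 per s.

0.007 per s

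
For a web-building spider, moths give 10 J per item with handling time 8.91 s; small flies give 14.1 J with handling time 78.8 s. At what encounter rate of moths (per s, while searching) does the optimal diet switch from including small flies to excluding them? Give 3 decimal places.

0.021 per s

Drop small flies once their profitability E₂/h₂ falls below the rate achievable on moths alone: E₂/h₂ = λE₁/(1 + λh₁).
Solve for λ: λE₁h₂ = E₂(1 + λh₁) → λ(E₁h₂ − E₂h₁) = E₂ → λ = E₂/(E₁h₂ − E₂h₁).
λ = 14.1/(10×78.8 − 14.1×8.91) = 14.1/662.4 = 0.02129 per s.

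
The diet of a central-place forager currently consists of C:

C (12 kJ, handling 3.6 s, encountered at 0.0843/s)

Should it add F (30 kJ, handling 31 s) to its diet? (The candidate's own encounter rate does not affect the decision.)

Yes

Current rate: (0.0843×12)/(1 + 0.0843×3.6) = 0.7761 kJ/s.
F: E/h = 30/31 = 0.9677 kJ/s.
0.9677 > 0.7761, so adding F raises the average — include it.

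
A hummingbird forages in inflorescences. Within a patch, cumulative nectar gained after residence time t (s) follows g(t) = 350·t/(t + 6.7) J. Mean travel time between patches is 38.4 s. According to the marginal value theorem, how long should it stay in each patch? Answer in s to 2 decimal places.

16.04 s

Maximise g(t)/(T+t): set derivative to zero → g'(t)(T+t) = g(t).
g'(t) = 350·6.7/(t + 6.7)². Setting 350·6.7/(t+6.7)² = 350t/[(t+6.7)(38.4+t)] gives 6.7(38.4+t) = t(t+6.7), so t² = 6.7×38.4 = 257.3.
t* = √257.3 = 16.04 s.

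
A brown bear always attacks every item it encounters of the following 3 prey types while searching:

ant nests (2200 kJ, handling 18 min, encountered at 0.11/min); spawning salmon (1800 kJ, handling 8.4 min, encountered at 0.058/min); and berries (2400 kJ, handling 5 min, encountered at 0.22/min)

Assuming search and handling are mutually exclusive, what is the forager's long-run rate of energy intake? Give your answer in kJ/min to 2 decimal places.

191.45 kJ/min

Energy encountered per unit search time: 0.11×2200 + 0.058×1800 + 0.22×2400 = 874.4 kJ/min.
Handling time per unit search time: 0.11×18 + 0.058×8.4 + 0.22×5 = 3.567.
Rate = 874.4/(1 + 3.567) = 191.5 kJ/min.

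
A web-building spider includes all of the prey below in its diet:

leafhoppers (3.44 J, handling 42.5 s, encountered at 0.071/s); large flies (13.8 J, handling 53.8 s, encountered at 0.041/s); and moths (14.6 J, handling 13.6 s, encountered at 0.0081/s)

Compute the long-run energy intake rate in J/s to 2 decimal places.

0.15 J/s

R = Σλ_iE_i / (1 + Σλ_ih_i)
Numerator: 0.071×3.44 + 0.041×13.8 + 0.0081×14.6 = 0.9283
Denominator: 1 + 0.071×42.5 + 0.041×53.8 + 0.0081×13.6 = 6.333
R = 0.9283/6.333 = 0.1466 J/s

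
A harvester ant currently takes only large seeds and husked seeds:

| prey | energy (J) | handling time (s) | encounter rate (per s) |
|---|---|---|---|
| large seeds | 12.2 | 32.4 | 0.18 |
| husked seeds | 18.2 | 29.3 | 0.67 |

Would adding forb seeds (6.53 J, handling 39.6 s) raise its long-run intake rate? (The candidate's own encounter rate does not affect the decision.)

On large seeds and husked seeds alone, R = ΣλE/(1+Σλh) = 14.39/26.46 = 0.5438 J/s.
Profitability of forb seeds: 6.53/39.6 = 0.1649 J/s.
Since 0.1649 < R, time spent handling forb seeds is better spent searching.

No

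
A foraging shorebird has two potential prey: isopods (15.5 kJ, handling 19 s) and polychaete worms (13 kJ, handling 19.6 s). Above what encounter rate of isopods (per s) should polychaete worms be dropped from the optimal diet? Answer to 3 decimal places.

0.229 per s

The zero-one rule: include polychaete worms iff E₂/h₂ > λE₁/(1+λh₁). Equality gives the switch point.
λE₁h₂ = E₂ + λE₂h₁ ⇒ λ = E₂/(E₁h₂ − E₂h₁) = 13/(303.8 − 247) = 0.2289 per s.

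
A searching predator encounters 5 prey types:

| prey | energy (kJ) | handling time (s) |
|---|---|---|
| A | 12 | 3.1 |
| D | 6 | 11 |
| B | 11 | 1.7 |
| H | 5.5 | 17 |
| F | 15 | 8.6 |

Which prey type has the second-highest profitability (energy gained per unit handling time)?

A

Profitability E/h (kJ/s): A = 12/3.1 = 3.87, D = 6/11 = 0.545, B = 11/1.7 = 6.47, H = 5.5/17 = 0.324, F = 15/8.6 = 1.74.
Ranked: B > A > F > D > H.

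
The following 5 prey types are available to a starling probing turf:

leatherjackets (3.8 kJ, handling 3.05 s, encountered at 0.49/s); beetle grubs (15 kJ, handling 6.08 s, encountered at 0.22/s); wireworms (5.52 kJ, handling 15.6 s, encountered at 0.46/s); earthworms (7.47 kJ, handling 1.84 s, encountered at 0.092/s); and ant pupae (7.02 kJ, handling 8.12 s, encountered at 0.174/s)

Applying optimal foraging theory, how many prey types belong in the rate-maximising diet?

2

Profitabilities (E/h, kJ/s): earthworms 4.06, beetle grubs 2.47, leatherjackets 1.25, ant pupae 0.865, wireworms 0.354. Add prey in this order while the next type's profitability exceeds the intake rate on those already taken.
Rate on top 1: 0.5877. beetle grubs: 2.47 > 0.5877 → include.
Rate on top 2: 1.591. leatherjackets: 1.25 < 1.591 → exclude; stop.
Optimal diet: earthworms, beetle grubs — 2 of 5 types.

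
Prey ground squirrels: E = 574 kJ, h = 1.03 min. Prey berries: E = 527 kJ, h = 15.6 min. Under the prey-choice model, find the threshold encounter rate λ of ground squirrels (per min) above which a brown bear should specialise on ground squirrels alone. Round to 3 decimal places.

0.063 per min

At the threshold, the rate on ground squirrels alone equals the profitability of berries: λ·574/(1 + λ·1.03) = 527/15.6 = 33.78.
Rearranging, λ(574 − 33.78×1.03) = 33.78, so λ = 33.78/539.2 = 0.06265 per min.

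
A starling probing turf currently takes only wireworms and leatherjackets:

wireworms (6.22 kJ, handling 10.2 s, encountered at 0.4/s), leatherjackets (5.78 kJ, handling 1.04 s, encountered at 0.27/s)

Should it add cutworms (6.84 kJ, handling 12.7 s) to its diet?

No

Current rate: (0.4×6.22 + 0.27×5.78)/(1 + 0.4×10.2 + 0.27×1.04) = 0.7552 kJ/s.
cutworms: E/h = 6.84/12.7 = 0.5386 kJ/s.
Since 0.5386 < R, time spent handling cutworms is better spent searching.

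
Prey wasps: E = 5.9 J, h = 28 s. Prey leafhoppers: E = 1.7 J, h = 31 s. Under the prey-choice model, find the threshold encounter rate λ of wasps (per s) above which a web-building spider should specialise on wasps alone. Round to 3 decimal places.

0.013 per s

Drop leafhoppers once their profitability E₂/h₂ falls below the rate achievable on wasps alone: E₂/h₂ = λE₁/(1 + λh₁).
Solve for λ: λE₁h₂ = E₂(1 + λh₁) → λ(E₁h₂ − E₂h₁) = E₂ → λ = E₂/(E₁h₂ − E₂h₁).
λ = 1.7/(5.9×31 − 1.7×28) = 1.7/135.3 = 0.01256 per s.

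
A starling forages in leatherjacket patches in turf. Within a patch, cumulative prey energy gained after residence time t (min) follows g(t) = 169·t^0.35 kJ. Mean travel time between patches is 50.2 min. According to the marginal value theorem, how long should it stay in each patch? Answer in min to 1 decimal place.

27.0 min

Optimal t* satisfies g'(t*) = g(t*)/(T + t*).
g'(t) = 0.35·169·t^-0.65. Setting 0.35·169·t^-0.65 = 169·t^0.35/(50.2+t) gives 0.35(50.2+t) = t, so 0.65·t = 0.35×50.2.
t* = 0.35×50.2/0.65 = 27.03 min.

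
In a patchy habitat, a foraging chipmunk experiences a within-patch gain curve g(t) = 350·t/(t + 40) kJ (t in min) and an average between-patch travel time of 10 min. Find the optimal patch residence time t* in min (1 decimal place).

Optimal t* satisfies g'(t*) = g(t*)/(T + t*).
g'(t) = 350·40/(t + 40)². Setting 350·40/(t+40)² = 350t/[(t+40)(10+t)] gives 40(10+t) = t(t+40), so t² = 40×10 = 400.
t* = √400 = 20 min.

20.0 min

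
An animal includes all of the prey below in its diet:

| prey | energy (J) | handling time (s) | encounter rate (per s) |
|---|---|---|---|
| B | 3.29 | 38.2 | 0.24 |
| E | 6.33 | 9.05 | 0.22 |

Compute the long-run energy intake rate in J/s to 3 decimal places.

R = Σλ_iE_i / (1 + Σλ_ih_i)
Numerator: 0.24×3.29 + 0.22×6.33 = 2.182
Denominator: 1 + 0.24×38.2 + 0.22×9.05 = 12.16
R = 2.182/12.16 = 0.1795 J/s

0.179 J/s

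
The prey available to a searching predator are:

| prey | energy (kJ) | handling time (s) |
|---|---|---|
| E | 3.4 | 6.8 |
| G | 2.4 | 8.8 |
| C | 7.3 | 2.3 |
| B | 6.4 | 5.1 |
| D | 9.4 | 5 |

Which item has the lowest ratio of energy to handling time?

In descending order of E/h:
C: 7.3/2.3 = 3.17 kJ/s
D: 9.4/5 = 1.88 kJ/s
B: 6.4/5.1 = 1.25 kJ/s
E: 3.4/6.8 = 0.5 kJ/s
G: 2.4/8.8 = 0.273 kJ/s

G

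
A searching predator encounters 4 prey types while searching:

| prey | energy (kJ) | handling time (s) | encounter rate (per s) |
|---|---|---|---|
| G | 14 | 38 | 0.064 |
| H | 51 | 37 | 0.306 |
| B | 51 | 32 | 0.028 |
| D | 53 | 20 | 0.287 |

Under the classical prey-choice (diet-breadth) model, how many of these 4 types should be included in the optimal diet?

Profitabilities (E/h, kJ/s): D 2.65, B 1.59, H 1.38, G 0.368. Add prey in this order while the next type's profitability exceeds the intake rate on those already taken.
Rate on top 1: 2.257. B: 1.59 < 2.257 → exclude; stop.
Optimal diet: D — 1 of 4 types.

1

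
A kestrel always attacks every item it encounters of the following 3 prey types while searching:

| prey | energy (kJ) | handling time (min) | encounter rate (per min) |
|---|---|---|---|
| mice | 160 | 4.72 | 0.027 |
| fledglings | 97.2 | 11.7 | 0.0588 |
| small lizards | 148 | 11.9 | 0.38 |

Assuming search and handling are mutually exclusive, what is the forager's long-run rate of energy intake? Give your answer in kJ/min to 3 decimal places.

10.458 kJ/min

R = Σλ_iE_i / (1 + Σλ_ih_i)
Numerator: 0.027×160 + 0.0588×97.2 + 0.38×148 = 66.28
Denominator: 1 + 0.027×4.72 + 0.0588×11.7 + 0.38×11.9 = 6.337
R = 66.28/6.337 = 10.46 kJ/min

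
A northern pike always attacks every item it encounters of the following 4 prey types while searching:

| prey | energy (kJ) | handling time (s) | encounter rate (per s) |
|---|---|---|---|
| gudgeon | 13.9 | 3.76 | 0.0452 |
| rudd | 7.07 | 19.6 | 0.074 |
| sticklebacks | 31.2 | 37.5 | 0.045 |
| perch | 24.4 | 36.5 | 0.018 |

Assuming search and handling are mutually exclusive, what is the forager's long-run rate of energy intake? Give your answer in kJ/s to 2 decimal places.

0.60 kJ/s

R = Σλ_iE_i / (1 + Σλ_ih_i)
Numerator: 0.0452×13.9 + 0.074×7.07 + 0.045×31.2 + 0.018×24.4 = 2.995
Denominator: 1 + 0.0452×3.76 + 0.074×19.6 + 0.045×37.5 + 0.018×36.5 = 4.965
R = 2.995/4.965 = 0.6032 kJ/s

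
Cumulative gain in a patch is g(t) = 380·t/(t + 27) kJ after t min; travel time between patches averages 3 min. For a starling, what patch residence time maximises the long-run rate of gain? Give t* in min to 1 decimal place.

Optimal t* satisfies g'(t*) = g(t*)/(T + t*).
g'(t) = 380·27/(t + 27)². Setting 380·27/(t+27)² = 380t/[(t+27)(3+t)] gives 27(3+t) = t(t+27), so t² = 27×3 = 81.
t* = √81 = 9 min.

9.0 min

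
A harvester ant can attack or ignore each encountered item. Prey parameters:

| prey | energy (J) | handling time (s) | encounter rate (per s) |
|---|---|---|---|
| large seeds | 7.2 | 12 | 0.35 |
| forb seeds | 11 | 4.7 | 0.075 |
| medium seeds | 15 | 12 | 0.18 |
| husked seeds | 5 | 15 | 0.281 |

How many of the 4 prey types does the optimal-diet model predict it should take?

Rank by E/h (J/s): forb seeds 2.34, medium seeds 1.25, large seeds 0.6, husked seeds 0.333. Include each in turn until the next type's E/h falls below the running intake rate.
Rate on top 1: 0.61. medium seeds: 1.25 > 0.61 → include.
Rate on top 2: 1.004. large seeds: 0.6 < 1.004 → exclude; stop.
Optimal diet: forb seeds, medium seeds — 2 of 4 types.

2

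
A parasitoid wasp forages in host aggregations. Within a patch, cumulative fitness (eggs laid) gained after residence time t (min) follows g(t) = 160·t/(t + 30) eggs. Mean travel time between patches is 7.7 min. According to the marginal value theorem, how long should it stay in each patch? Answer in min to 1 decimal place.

15.2 min

Maximise g(t)/(T+t): set derivative to zero → g'(t)(T+t) = g(t).
g'(t) = 160·30/(t + 30)². Setting 160·30/(t+30)² = 160t/[(t+30)(7.7+t)] gives 30(7.7+t) = t(t+30), so t² = 30×7.7 = 231.
t* = √231 = 15.2 min.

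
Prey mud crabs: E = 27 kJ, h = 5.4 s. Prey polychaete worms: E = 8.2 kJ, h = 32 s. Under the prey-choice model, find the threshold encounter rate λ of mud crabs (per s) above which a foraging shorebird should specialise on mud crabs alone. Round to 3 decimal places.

0.010 per s

At the threshold, the rate on mud crabs alone equals the profitability of polychaete worms: λ·27/(1 + λ·5.4) = 8.2/32 = 0.2562.
Rearranging, λ(27 − 0.2562×5.4) = 0.2562, so λ = 0.2562/25.62 = 0.01 per s.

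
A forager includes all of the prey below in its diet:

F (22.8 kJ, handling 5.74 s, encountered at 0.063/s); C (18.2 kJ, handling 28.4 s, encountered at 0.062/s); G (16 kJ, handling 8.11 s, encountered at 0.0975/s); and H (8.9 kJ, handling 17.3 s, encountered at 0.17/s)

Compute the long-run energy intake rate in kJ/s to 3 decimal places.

R = Σλ_iE_i / (1 + Σλ_ih_i)
Numerator: 0.063×22.8 + 0.062×18.2 + 0.0975×16 + 0.17×8.9 = 5.638
Denominator: 1 + 0.063×5.74 + 0.062×28.4 + 0.0975×8.11 + 0.17×17.3 = 6.854
R = 5.638/6.854 = 0.8225 kJ/s

0.823 kJ/s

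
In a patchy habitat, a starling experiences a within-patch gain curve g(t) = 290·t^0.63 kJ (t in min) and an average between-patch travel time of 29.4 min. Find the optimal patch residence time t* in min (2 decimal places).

50.06 min

Maximise g(t)/(T+t): set derivative to zero → g'(t)(T+t) = g(t).
g'(t) = 0.63·290·t^-0.37. Setting 0.63·290·t^-0.37 = 290·t^0.63/(29.4+t) gives 0.63(29.4+t) = t, so 0.37·t = 0.63×29.4.
t* = 0.63×29.4/0.37 = 50.06 min.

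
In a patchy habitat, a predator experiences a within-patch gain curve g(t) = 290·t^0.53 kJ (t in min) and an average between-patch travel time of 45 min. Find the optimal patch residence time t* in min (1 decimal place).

Maximise g(t)/(T+t): set derivative to zero → g'(t)(T+t) = g(t).
g'(t) = 0.53·290·t^-0.47. Setting 0.53·290·t^-0.47 = 290·t^0.53/(45+t) gives 0.53(45+t) = t, so 0.47·t = 0.53×45.
t* = 0.53×45/0.47 = 50.74 min.

50.7 min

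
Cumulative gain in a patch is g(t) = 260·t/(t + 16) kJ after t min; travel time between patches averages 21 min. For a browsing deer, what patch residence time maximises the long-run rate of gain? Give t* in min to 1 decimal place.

Optimal t* satisfies g'(t*) = g(t*)/(T + t*).
g'(t) = 260·16/(t + 16)². Setting 260·16/(t+16)² = 260t/[(t+16)(21+t)] gives 16(21+t) = t(t+16), so t² = 16×21 = 336.
t* = √336 = 18.33 min.

18.3 min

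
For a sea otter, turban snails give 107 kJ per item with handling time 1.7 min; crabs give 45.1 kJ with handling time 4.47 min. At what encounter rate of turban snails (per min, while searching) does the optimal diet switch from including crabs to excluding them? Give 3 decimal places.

0.112 per min

At the threshold, the rate on turban snails alone equals the profitability of crabs: λ·107/(1 + λ·1.7) = 45.1/4.47 = 10.09.
Rearranging, λ(107 − 10.09×1.7) = 10.09, so λ = 10.09/89.85 = 0.1123 per min.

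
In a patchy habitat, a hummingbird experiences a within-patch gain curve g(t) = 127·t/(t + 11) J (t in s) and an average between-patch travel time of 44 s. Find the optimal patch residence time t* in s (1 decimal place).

Maximise g(t)/(T+t): set derivative to zero → g'(t)(T+t) = g(t).
g'(t) = 127·11/(t + 11)². Setting 127·11/(t+11)² = 127t/[(t+11)(44+t)] gives 11(44+t) = t(t+11), so t² = 11×44 = 484.
t* = √484 = 22 s.

22.0 s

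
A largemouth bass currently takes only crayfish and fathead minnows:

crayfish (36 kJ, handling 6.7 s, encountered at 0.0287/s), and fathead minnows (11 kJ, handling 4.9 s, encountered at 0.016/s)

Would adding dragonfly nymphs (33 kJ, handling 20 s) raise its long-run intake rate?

Yes

Current rate: (0.0287×36 + 0.016×11)/(1 + 0.0287×6.7 + 0.016×4.9) = 0.9516 kJ/s.
Profitability of dragonfly nymphs: 33/20 = 1.65 kJ/s.
1.65 > 0.9516, so adding dragonfly nymphs raises the average — include it.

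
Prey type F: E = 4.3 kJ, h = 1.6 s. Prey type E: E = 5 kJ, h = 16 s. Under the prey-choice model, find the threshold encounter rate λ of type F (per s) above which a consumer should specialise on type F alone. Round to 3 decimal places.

At the threshold, the rate on type F alone equals the profitability of type E: λ·4.3/(1 + λ·1.6) = 5/16 = 0.3125.
Rearranging, λ(4.3 − 0.3125×1.6) = 0.3125, so λ = 0.3125/3.8 = 0.08224 per s.

0.082 per s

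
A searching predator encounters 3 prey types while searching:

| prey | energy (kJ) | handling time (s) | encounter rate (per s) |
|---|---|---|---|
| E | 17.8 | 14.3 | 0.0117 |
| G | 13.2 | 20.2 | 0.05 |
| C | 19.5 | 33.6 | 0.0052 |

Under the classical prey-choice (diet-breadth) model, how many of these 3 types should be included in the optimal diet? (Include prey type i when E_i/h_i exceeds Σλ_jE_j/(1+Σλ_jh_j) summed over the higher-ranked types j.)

3

Profitabilities (E/h, kJ/s): E 1.24, G 0.653, C 0.58. Add prey in this order while the next type's profitability exceeds the intake rate on those already taken.
Rate on top 1: 0.1784. G: 0.653 > 0.1784 → include.
Rate on top 2: 0.3988. C: 0.58 > 0.3988 → include.
Optimal diet: E, G, C — 3 of 3 types.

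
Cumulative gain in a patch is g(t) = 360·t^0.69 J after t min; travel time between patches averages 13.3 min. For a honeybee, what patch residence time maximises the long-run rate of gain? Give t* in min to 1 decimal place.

29.6 min

Maximise g(t)/(T+t): set derivative to zero → g'(t)(T+t) = g(t).
g'(t) = 0.69·360·t^-0.31. Setting 0.69·360·t^-0.31 = 360·t^0.69/(13.3+t) gives 0.69(13.3+t) = t, so 0.31·t = 0.69×13.3.
t* = 0.69×13.3/0.31 = 29.6 min.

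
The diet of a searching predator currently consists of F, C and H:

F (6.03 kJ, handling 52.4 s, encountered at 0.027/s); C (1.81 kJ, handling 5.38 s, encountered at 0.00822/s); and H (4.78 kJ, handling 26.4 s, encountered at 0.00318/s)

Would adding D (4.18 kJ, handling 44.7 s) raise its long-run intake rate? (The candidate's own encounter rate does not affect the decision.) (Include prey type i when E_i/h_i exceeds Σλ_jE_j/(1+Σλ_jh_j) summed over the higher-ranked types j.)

Current rate: (0.027×6.03 + 0.00822×1.81 + 0.00318×4.78)/(1 + 0.027×52.4 + 0.00822×5.38 + 0.00318×26.4) = 0.07585 kJ/s.
Profitability of D: 4.18/44.7 = 0.09351 kJ/s.
0.09351 > 0.07585, so adding D raises the average — include it.

Yes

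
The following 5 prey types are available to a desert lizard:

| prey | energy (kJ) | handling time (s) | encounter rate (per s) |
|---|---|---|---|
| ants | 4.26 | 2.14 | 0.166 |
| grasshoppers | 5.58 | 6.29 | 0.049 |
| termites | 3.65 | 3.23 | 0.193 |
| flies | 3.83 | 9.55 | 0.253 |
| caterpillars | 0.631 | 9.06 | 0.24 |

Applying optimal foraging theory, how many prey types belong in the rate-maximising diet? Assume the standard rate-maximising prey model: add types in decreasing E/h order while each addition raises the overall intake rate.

E/h in descending order: ants 1.99, termites 1.13, grasshoppers 0.887, flies 0.401, caterpillars 0.0696 kJ/s. The optimal diet is the largest prefix of this list for which every included type satisfies E_i/h_i > R on the types above it.
Rate on top 1: 0.5218. termites: 1.13 > 0.5218 → include.
Rate on top 2: 0.7134. grasshoppers: 0.887 > 0.7134 → include.
Rate on top 3: 0.7368. flies: 0.401 < 0.7368 → exclude; stop.
Optimal diet: ants, termites, grasshoppers — 3 of 5 types.

3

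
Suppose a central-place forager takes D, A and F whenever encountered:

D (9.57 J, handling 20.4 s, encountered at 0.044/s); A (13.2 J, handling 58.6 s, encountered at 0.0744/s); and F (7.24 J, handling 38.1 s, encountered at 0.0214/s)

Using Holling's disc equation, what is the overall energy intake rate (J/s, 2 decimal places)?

R = Σλ_iE_i / (1 + Σλ_ih_i)
Numerator: 0.044×9.57 + 0.0744×13.2 + 0.0214×7.24 = 1.558
Denominator: 1 + 0.044×20.4 + 0.0744×58.6 + 0.0214×38.1 = 7.073
R = 1.558/7.073 = 0.2203 J/s

0.22 J/s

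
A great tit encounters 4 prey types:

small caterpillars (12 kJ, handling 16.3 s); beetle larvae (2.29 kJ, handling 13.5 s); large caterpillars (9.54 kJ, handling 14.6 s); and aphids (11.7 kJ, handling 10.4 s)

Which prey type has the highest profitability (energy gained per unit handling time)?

aphids

In descending order of E/h:
aphids: 11.7/10.4 = 1.12 kJ/s
small caterpillars: 12/16.3 = 0.736 kJ/s
large caterpillars: 9.54/14.6 = 0.653 kJ/s
beetle larvae: 2.29/13.5 = 0.17 kJ/s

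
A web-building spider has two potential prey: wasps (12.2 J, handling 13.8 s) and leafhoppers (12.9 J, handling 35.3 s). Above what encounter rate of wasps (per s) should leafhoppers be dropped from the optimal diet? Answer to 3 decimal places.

The zero-one rule: include leafhoppers iff E₂/h₂ > λE₁/(1+λh₁). Equality gives the switch point.
λE₁h₂ = E₂ + λE₂h₁ ⇒ λ = E₂/(E₁h₂ − E₂h₁) = 12.9/(430.7 − 178) = 0.05106 per s.

0.051 per s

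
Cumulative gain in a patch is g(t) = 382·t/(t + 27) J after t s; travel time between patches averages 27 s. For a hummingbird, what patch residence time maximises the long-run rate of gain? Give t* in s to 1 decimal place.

Maximise g(t)/(T+t): set derivative to zero → g'(t)(T+t) = g(t).
g'(t) = 382·27/(t + 27)². Setting 382·27/(t+27)² = 382t/[(t+27)(27+t)] gives 27(27+t) = t(t+27), so t² = 27×27 = 729.
t* = √729 = 27 s.

27.0 s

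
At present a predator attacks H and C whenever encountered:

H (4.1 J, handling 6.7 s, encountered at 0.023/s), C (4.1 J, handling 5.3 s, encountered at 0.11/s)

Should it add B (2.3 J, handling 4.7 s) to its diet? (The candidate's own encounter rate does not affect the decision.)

Yes

Current rate: (0.023×4.1 + 0.11×4.1)/(1 + 0.023×6.7 + 0.11×5.3) = 0.3139 J/s.
Profitability of B: 2.3/4.7 = 0.4894 J/s.
0.4894 > 0.3139, so adding B raises the average — include it.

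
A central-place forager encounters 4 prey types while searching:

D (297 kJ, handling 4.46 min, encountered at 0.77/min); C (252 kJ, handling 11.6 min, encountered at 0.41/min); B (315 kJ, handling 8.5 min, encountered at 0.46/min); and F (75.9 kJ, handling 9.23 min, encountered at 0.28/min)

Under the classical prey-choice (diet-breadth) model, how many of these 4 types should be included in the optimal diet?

1

Rank by E/h (kJ/min): D 66.6, B 37.1, C 21.7, F 8.22. Include each in turn until the next type's E/h falls below the running intake rate.
Rate on top 1: 51.57. B: 37.1 < 51.57 → exclude; stop.
Optimal diet: D — 1 of 4 types.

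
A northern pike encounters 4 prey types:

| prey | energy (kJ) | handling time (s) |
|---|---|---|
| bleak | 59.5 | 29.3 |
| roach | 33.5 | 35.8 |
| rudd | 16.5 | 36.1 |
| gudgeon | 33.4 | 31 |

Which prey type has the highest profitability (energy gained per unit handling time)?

bleak

Profitability E/h (kJ/s): bleak = 59.5/29.3 = 2.03, roach = 33.5/35.8 = 0.936, rudd = 16.5/36.1 = 0.457, gudgeon = 33.4/31 = 1.08.
Ranked: bleak > gudgeon > roach > rudd.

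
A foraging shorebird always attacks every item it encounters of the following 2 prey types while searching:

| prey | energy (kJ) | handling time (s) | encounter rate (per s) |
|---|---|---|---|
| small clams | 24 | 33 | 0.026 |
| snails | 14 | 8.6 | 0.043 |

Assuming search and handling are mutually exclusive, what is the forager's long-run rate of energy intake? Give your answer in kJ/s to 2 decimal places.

R = Σλ_iE_i / (1 + Σλ_ih_i)
Numerator: 0.026×24 + 0.043×14 = 1.226
Denominator: 1 + 0.026×33 + 0.043×8.6 = 2.228
R = 1.226/2.228 = 0.5503 kJ/s

0.55 kJ/s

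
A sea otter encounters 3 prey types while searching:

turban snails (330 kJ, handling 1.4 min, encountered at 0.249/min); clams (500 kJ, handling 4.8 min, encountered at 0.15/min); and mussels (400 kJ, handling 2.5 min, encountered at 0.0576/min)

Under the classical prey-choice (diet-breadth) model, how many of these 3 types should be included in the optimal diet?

3

Rank by E/h (kJ/min): turban snails 236, mussels 160, clams 104. Include each in turn until the next type's E/h falls below the running intake rate.
Rate on top 1: 60.93. mussels: 160 > 60.93 → include.
Rate on top 2: 70.49. clams: 104 > 70.49 → include.
Optimal diet: turban snails, mussels, clams — 3 of 3 types.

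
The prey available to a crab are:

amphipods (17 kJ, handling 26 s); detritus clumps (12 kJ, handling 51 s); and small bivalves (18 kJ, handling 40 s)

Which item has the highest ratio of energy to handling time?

In descending order of E/h:
amphipods: 17/26 = 0.654 kJ/s
small bivalves: 18/40 = 0.45 kJ/s
detritus clumps: 12/51 = 0.235 kJ/s

amphipods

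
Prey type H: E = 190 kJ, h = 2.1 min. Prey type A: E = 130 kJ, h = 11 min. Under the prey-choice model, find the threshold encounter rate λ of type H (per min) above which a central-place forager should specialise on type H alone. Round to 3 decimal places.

0.072 per min

At the threshold, the rate on type H alone equals the profitability of type A: λ·190/(1 + λ·2.1) = 130/11 = 11.82.
Rearranging, λ(190 − 11.82×2.1) = 11.82, so λ = 11.82/165.2 = 0.07155 per min.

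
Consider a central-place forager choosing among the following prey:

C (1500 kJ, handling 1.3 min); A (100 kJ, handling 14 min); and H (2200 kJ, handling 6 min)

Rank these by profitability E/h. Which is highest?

C

In descending order of E/h:
C: 1500/1.3 = 1.15e+03 kJ/min
H: 2200/6 = 367 kJ/min
A: 100/14 = 7.14 kJ/min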